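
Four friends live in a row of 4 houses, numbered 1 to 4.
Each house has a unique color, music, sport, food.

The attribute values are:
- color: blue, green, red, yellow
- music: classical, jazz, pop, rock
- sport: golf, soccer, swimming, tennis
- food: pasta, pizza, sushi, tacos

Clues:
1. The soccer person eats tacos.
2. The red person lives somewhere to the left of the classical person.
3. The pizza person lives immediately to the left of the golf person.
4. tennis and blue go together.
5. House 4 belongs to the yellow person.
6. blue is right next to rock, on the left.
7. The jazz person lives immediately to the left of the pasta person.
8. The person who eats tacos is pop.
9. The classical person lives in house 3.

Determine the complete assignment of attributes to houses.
Solution:

House | Color | Music | Sport | Food
------------------------------------
  1   | blue | jazz | tennis | pizza
  2   | red | rock | golf | pasta
  3   | green | classical | swimming | sushi
  4   | yellow | pop | soccer | tacos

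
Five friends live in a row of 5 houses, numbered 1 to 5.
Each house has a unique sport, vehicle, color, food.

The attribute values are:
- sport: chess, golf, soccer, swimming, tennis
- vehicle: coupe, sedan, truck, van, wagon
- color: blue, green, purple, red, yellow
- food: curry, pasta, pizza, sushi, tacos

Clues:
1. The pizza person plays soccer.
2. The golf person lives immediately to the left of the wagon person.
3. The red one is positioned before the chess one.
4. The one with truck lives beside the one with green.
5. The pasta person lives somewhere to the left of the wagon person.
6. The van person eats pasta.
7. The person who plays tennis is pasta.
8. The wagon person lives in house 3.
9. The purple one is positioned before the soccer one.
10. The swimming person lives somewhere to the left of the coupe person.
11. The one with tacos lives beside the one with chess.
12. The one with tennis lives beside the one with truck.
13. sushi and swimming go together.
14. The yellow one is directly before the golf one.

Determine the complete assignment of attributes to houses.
Solution:

House | Sport | Vehicle | Color | Food
--------------------------------------
  1   | tennis | van | yellow | pasta
  2   | golf | truck | red | tacos
  3   | chess | wagon | green | curry
  4   | swimming | sedan | purple | sushi
  5   | soccer | coupe | blue | pizza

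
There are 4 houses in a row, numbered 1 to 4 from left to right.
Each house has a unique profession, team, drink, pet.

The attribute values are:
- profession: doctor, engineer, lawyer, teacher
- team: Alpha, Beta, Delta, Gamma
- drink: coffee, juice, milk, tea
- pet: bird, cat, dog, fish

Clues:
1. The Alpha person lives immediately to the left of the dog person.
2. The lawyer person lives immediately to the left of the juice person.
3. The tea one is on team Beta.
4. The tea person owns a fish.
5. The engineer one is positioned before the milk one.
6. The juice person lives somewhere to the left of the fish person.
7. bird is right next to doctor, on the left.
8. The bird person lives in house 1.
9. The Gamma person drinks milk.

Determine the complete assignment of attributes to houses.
Solution:

House | Profession | Team | Drink | Pet
---------------------------------------
  1   | lawyer | Alpha | coffee | bird
  2   | doctor | Delta | juice | dog
  3   | engineer | Beta | tea | fish
  4   | teacher | Gamma | milk | cat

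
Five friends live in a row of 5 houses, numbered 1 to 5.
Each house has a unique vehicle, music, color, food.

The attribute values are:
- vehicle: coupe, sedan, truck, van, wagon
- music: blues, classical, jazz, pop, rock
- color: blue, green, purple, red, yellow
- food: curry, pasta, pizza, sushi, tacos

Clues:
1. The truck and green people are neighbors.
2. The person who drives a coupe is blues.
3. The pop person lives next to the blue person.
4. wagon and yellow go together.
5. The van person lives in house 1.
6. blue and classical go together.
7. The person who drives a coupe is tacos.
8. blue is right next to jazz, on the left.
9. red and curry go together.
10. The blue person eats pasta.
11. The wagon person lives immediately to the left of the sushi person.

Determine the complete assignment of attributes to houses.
Solution:

House | Vehicle | Music | Color | Food
--------------------------------------
  1   | van | pop | red | curry
  2   | sedan | classical | blue | pasta
  3   | wagon | jazz | yellow | pizza
  4   | truck | rock | purple | sushi
  5   | coupe | blues | green | tacos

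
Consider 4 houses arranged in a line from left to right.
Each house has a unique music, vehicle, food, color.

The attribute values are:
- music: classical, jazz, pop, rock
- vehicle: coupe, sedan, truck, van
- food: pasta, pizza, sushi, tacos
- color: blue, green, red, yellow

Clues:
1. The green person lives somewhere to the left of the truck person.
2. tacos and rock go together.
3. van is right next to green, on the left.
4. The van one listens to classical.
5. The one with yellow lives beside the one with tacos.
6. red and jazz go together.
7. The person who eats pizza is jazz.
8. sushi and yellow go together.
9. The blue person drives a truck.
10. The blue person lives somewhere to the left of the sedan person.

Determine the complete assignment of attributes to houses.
Solution:

House | Music | Vehicle | Food | Color
--------------------------------------
  1   | classical | van | sushi | yellow
  2   | rock | coupe | tacos | green
  3   | pop | truck | pasta | blue
  4   | jazz | sedan | pizza | red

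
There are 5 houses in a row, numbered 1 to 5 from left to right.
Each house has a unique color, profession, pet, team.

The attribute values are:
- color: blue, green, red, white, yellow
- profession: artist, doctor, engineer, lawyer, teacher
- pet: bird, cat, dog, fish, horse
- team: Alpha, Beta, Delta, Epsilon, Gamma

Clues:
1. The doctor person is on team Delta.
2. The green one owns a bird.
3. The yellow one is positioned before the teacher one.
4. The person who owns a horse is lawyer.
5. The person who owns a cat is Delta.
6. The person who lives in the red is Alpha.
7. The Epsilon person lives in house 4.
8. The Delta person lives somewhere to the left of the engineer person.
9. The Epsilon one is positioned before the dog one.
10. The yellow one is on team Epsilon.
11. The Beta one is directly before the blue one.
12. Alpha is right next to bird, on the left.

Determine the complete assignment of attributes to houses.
Solution:

House | Color | Profession | Pet | Team
---------------------------------------
  1   | red | lawyer | horse | Alpha
  2   | green | artist | bird | Beta
  3   | blue | doctor | cat | Delta
  4   | yellow | engineer | fish | Epsilon
  5   | white | teacher | dog | Gamma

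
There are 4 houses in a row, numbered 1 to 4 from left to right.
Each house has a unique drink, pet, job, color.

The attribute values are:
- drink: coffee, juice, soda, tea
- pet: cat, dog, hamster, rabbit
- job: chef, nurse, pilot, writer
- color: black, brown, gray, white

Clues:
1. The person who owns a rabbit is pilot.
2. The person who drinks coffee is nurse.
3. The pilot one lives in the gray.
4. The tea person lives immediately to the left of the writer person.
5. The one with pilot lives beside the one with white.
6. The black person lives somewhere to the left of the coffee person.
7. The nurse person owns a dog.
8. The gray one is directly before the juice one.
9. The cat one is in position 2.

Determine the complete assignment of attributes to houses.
Solution:

House | Drink | Pet | Job | Color
---------------------------------
  1   | tea | rabbit | pilot | gray
  2   | juice | cat | writer | white
  3   | soda | hamster | chef | black
  4   | coffee | dog | nurse | brown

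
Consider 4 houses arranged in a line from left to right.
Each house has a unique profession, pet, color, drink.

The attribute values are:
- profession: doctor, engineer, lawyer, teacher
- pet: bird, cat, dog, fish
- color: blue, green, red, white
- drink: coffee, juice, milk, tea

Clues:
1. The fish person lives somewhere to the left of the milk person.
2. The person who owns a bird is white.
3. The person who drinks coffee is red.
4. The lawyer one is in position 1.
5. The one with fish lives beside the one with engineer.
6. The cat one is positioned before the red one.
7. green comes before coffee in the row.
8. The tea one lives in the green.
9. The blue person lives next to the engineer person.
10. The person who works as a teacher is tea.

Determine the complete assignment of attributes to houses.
Solution:

House | Profession | Pet | Color | Drink
----------------------------------------
  1   | lawyer | fish | blue | juice
  2   | engineer | bird | white | milk
  3   | teacher | cat | green | tea
  4   | doctor | dog | red | coffee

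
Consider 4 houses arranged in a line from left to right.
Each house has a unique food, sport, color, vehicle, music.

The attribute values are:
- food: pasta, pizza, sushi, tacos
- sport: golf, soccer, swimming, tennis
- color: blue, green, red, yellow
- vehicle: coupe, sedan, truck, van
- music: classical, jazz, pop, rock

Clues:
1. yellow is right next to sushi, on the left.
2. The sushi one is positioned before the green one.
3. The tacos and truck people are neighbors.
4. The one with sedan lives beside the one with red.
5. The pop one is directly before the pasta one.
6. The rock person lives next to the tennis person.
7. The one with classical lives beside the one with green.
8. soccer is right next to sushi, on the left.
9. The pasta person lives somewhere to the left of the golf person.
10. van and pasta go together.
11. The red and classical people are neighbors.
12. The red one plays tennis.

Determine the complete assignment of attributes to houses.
Solution:

House | Food | Sport | Color | Vehicle | Music
----------------------------------------------
  1   | tacos | soccer | yellow | sedan | rock
  2   | sushi | tennis | red | truck | pop
  3   | pasta | swimming | blue | van | classical
  4   | pizza | golf | green | coupe | jazz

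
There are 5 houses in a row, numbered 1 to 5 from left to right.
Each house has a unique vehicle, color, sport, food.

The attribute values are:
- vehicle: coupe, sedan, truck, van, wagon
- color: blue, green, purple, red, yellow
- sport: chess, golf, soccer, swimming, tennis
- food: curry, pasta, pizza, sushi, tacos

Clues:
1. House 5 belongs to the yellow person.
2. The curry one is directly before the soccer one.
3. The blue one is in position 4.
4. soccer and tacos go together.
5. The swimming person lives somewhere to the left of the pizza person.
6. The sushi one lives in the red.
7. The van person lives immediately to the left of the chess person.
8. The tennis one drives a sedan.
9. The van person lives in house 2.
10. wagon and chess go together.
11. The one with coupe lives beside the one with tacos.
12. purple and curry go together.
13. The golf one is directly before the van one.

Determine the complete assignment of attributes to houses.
Solution:

House | Vehicle | Color | Sport | Food
--------------------------------------
  1   | coupe | purple | golf | curry
  2   | van | green | soccer | tacos
  3   | wagon | red | chess | sushi
  4   | truck | blue | swimming | pasta
  5   | sedan | yellow | tennis | pizza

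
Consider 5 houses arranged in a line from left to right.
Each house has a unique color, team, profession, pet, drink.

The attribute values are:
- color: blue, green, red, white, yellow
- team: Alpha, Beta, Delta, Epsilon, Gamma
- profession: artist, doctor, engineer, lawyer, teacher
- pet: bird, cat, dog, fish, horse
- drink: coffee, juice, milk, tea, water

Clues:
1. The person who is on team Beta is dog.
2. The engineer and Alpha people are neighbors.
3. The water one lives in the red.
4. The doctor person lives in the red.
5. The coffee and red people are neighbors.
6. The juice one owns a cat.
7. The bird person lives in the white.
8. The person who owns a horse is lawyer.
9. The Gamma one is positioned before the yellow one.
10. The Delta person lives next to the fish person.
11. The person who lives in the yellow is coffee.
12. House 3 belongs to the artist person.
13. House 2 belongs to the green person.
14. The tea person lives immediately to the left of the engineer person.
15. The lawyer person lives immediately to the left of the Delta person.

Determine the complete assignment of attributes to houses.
Solution:

House | Color | Team | Profession | Pet | Drink
-----------------------------------------------
  1   | blue | Gamma | lawyer | horse | tea
  2   | green | Delta | engineer | cat | juice
  3   | yellow | Alpha | artist | fish | coffee
  4   | red | Beta | doctor | dog | water
  5   | white | Epsilon | teacher | bird | milk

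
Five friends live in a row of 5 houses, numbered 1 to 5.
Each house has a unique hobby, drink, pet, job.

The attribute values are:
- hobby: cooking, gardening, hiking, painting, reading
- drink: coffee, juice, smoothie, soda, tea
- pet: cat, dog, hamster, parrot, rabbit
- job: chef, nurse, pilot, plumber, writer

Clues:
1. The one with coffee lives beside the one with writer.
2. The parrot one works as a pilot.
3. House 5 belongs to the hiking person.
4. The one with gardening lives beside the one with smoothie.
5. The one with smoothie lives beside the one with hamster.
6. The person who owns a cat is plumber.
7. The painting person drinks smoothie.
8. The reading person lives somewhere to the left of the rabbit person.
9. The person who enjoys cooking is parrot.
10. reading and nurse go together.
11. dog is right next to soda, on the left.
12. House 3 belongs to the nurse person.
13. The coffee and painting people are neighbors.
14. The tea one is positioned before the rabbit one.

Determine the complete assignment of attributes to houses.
Solution:

House | Hobby | Drink | Pet | Job
---------------------------------
  1   | gardening | coffee | cat | plumber
  2   | painting | smoothie | dog | writer
  3   | reading | soda | hamster | nurse
  4   | cooking | tea | parrot | pilot
  5   | hiking | juice | rabbit | chef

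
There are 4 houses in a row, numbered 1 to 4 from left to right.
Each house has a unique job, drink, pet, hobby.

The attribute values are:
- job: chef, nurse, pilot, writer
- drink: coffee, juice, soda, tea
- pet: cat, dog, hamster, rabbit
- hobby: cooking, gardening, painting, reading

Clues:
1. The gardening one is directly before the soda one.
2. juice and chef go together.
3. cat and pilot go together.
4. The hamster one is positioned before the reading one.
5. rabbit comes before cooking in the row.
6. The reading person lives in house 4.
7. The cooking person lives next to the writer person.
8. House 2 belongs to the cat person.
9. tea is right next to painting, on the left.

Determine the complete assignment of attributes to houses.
Solution:

House | Job | Drink | Pet | Hobby
---------------------------------
  1   | nurse | tea | rabbit | gardening
  2   | pilot | soda | cat | painting
  3   | chef | juice | hamster | cooking
  4   | writer | coffee | dog | reading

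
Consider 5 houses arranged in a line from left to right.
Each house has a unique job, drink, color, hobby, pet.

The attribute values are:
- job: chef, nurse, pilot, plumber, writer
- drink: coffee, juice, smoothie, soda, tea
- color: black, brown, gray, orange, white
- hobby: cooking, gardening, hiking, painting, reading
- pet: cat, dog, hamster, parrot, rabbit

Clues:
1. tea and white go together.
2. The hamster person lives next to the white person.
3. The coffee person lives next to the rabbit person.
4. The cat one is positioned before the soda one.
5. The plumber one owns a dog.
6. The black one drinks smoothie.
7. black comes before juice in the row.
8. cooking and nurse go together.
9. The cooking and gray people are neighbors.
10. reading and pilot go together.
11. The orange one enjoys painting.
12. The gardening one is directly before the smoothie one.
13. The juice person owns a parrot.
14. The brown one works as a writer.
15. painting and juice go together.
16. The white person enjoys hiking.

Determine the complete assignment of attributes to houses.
Solution:

House | Job | Drink | Color | Hobby | Pet
-----------------------------------------
  1   | writer | coffee | brown | gardening | cat
  2   | nurse | smoothie | black | cooking | rabbit
  3   | pilot | soda | gray | reading | hamster
  4   | plumber | tea | white | hiking | dog
  5   | chef | juice | orange | painting | parrot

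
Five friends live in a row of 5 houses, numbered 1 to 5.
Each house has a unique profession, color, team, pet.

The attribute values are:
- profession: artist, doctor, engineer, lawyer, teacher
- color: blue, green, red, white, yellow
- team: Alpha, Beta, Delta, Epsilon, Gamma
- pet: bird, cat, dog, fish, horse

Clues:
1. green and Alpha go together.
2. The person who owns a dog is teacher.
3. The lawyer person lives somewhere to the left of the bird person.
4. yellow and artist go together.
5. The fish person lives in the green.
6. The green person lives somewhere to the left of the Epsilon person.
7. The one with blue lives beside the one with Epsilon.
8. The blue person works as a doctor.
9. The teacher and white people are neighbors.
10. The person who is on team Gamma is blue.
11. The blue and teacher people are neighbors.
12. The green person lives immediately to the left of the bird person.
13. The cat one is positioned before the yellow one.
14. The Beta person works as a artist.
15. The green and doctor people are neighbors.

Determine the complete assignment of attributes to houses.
Solution:

House | Profession | Color | Team | Pet
---------------------------------------
  1   | lawyer | green | Alpha | fish
  2   | doctor | blue | Gamma | bird
  3   | teacher | red | Epsilon | dog
  4   | engineer | white | Delta | cat
  5   | artist | yellow | Beta | horse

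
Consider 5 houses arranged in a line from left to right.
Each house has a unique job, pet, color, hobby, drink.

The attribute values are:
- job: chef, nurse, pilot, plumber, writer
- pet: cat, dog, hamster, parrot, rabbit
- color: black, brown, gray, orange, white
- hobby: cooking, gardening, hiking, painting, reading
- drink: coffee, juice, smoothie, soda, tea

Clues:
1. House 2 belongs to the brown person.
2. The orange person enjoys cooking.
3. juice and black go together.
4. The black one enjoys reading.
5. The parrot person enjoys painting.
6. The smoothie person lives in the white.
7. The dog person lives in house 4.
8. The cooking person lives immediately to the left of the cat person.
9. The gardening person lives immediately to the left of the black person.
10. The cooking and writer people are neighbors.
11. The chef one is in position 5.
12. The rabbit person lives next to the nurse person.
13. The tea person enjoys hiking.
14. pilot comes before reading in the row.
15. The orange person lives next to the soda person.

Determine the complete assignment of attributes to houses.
Solution:

House | Job | Pet | Color | Hobby | Drink
-----------------------------------------
  1   | pilot | hamster | orange | cooking | coffee
  2   | writer | cat | brown | gardening | soda
  3   | plumber | rabbit | black | reading | juice
  4   | nurse | dog | gray | hiking | tea
  5   | chef | parrot | white | painting | smoothie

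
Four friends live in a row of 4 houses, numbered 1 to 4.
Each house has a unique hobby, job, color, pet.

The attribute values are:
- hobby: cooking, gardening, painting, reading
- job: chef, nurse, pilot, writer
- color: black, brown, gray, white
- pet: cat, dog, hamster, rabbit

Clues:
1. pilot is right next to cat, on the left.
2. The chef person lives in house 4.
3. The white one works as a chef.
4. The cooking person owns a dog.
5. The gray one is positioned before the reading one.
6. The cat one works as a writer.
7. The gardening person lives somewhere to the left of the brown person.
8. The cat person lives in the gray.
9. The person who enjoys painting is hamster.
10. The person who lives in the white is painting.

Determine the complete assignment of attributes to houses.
Solution:

House | Hobby | Job | Color | Pet
---------------------------------
  1   | cooking | pilot | black | dog
  2   | gardening | writer | gray | cat
  3   | reading | nurse | brown | rabbit
  4   | painting | chef | white | hamster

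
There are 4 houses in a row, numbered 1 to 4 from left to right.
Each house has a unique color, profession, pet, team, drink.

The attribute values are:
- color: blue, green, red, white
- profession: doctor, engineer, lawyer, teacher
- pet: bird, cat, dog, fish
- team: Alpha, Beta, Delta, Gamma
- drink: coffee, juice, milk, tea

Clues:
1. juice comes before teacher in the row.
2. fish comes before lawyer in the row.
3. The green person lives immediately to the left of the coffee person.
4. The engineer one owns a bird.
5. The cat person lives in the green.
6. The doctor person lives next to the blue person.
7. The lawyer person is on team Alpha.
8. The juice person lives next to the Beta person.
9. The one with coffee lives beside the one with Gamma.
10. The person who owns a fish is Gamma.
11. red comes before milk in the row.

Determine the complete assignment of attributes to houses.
Solution:

House | Color | Profession | Pet | Team | Drink
-----------------------------------------------
  1   | green | doctor | cat | Delta | juice
  2   | blue | engineer | bird | Beta | coffee
  3   | red | teacher | fish | Gamma | tea
  4   | white | lawyer | dog | Alpha | milk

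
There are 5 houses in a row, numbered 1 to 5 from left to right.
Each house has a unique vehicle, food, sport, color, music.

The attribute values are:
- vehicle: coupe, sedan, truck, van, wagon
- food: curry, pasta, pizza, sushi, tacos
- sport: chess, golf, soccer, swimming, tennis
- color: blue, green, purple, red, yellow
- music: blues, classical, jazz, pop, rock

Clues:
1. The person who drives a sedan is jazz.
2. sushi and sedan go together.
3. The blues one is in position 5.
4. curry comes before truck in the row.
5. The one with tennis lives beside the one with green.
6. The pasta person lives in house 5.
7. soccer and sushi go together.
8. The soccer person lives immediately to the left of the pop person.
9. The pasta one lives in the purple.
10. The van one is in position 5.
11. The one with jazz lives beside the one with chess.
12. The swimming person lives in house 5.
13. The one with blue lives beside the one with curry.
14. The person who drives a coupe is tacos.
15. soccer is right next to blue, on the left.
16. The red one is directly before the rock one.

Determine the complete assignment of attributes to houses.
Solution:

House | Vehicle | Food | Sport | Color | Music
----------------------------------------------
  1   | sedan | sushi | soccer | yellow | jazz
  2   | coupe | tacos | chess | blue | pop
  3   | wagon | curry | tennis | red | classical
  4   | truck | pizza | golf | green | rock
  5   | van | pasta | swimming | purple | blues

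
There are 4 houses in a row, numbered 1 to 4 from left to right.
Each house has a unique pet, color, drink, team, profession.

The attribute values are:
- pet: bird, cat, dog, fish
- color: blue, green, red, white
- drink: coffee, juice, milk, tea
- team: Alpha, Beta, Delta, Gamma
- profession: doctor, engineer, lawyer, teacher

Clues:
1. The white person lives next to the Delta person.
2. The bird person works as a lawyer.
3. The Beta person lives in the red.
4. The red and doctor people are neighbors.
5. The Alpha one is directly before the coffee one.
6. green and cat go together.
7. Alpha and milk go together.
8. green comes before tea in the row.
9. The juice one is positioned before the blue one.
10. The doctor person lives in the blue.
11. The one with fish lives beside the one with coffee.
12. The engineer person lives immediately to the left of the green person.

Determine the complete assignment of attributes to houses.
Solution:

House | Pet | Color | Drink | Team | Profession
-----------------------------------------------
  1   | fish | white | milk | Alpha | engineer
  2   | cat | green | coffee | Delta | teacher
  3   | bird | red | juice | Beta | lawyer
  4   | dog | blue | tea | Gamma | doctor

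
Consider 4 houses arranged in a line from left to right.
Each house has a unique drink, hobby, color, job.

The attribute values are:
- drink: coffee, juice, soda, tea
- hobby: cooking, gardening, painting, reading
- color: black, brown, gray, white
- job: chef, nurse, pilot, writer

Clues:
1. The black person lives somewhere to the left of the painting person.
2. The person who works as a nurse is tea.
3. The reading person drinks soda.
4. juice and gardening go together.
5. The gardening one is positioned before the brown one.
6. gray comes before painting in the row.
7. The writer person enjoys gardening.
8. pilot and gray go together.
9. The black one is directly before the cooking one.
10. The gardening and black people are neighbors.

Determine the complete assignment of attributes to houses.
Solution:

House | Drink | Hobby | Color | Job
-----------------------------------
  1   | juice | gardening | white | writer
  2   | soda | reading | black | chef
  3   | coffee | cooking | gray | pilot
  4   | tea | painting | brown | nurse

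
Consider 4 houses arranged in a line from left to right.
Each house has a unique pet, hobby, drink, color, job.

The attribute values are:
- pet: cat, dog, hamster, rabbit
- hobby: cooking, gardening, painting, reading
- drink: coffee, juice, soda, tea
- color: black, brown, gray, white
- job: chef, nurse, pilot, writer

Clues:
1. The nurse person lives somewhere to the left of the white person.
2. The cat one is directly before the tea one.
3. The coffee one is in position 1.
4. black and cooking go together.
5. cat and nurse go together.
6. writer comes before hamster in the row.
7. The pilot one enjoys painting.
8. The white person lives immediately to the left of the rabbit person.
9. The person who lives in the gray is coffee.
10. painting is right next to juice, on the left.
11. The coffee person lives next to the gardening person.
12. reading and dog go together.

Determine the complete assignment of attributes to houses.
Solution:

House | Pet | Hobby | Drink | Color | Job
-----------------------------------------
  1   | dog | reading | coffee | gray | writer
  2   | cat | gardening | soda | brown | nurse
  3   | hamster | painting | tea | white | pilot
  4   | rabbit | cooking | juice | black | chef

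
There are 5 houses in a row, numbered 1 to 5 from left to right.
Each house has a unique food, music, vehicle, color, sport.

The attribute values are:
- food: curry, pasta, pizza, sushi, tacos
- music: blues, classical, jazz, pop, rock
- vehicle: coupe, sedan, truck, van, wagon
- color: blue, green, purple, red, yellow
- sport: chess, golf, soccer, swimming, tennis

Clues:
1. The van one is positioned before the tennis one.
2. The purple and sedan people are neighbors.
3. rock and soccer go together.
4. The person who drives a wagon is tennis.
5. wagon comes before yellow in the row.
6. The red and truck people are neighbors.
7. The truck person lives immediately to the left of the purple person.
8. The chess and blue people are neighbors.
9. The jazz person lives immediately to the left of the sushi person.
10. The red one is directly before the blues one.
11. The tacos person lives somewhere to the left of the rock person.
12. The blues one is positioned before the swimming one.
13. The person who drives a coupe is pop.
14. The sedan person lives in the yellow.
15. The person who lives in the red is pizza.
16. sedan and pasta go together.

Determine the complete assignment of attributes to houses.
Solution:

House | Food | Music | Vehicle | Color | Sport
----------------------------------------------
  1   | pizza | jazz | van | red | chess
  2   | sushi | blues | truck | blue | golf
  3   | tacos | classical | wagon | purple | tennis
  4   | pasta | rock | sedan | yellow | soccer
  5   | curry | pop | coupe | green | swimming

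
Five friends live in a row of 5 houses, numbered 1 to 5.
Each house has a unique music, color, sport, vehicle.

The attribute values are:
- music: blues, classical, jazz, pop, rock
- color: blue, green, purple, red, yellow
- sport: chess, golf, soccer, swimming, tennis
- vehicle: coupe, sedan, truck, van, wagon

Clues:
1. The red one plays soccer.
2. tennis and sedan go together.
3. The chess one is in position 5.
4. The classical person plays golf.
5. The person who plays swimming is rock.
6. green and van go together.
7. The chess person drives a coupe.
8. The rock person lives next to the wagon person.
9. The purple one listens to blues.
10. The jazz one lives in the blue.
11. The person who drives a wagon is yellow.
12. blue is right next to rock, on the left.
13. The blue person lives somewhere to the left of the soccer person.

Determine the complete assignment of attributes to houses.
Solution:

House | Music | Color | Sport | Vehicle
---------------------------------------
  1   | jazz | blue | tennis | sedan
  2   | rock | green | swimming | van
  3   | classical | yellow | golf | wagon
  4   | pop | red | soccer | truck
  5   | blues | purple | chess | coupe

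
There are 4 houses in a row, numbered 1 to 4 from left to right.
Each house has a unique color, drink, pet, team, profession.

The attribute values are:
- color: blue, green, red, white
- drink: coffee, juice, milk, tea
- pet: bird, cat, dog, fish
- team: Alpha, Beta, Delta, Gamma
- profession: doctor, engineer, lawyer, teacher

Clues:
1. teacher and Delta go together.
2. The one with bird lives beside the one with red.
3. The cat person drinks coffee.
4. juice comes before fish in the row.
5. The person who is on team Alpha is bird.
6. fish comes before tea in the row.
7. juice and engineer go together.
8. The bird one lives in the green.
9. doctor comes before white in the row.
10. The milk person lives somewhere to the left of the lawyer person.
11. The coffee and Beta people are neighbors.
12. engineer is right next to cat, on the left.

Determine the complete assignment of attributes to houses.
Solution:

House | Color | Drink | Pet | Team | Profession
-----------------------------------------------
  1   | green | juice | bird | Alpha | engineer
  2   | red | coffee | cat | Delta | teacher
  3   | blue | milk | fish | Beta | doctor
  4   | white | tea | dog | Gamma | lawyer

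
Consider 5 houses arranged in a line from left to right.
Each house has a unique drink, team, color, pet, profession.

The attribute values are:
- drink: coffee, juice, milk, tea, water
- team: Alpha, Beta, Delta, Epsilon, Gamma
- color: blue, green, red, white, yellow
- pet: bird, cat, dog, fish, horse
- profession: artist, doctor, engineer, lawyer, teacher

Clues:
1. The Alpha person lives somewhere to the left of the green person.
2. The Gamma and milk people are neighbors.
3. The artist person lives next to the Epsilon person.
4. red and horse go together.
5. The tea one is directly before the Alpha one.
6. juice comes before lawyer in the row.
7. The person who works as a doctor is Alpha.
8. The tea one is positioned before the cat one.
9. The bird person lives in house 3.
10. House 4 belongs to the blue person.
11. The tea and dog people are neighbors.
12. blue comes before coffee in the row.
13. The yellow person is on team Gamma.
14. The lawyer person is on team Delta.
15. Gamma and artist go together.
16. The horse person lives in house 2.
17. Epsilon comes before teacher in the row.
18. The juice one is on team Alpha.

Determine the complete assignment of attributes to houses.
Solution:

House | Drink | Team | Color | Pet | Profession
-----------------------------------------------
  1   | water | Gamma | yellow | fish | artist
  2   | milk | Epsilon | red | horse | engineer
  3   | tea | Beta | white | bird | teacher
  4   | juice | Alpha | blue | dog | doctor
  5   | coffee | Delta | green | cat | lawyer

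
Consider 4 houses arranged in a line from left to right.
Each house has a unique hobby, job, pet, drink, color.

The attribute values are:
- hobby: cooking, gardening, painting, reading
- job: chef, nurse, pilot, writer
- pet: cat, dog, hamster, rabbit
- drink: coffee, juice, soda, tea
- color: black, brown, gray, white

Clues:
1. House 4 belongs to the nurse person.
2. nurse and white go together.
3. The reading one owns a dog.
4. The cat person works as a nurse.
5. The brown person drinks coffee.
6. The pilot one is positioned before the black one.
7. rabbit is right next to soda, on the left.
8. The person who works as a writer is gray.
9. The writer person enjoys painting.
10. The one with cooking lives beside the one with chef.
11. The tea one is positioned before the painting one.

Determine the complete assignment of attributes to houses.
Solution:

House | Hobby | Job | Pet | Drink | Color
-----------------------------------------
  1   | cooking | pilot | hamster | coffee | brown
  2   | reading | chef | dog | tea | black
  3   | painting | writer | rabbit | juice | gray
  4   | gardening | nurse | cat | soda | white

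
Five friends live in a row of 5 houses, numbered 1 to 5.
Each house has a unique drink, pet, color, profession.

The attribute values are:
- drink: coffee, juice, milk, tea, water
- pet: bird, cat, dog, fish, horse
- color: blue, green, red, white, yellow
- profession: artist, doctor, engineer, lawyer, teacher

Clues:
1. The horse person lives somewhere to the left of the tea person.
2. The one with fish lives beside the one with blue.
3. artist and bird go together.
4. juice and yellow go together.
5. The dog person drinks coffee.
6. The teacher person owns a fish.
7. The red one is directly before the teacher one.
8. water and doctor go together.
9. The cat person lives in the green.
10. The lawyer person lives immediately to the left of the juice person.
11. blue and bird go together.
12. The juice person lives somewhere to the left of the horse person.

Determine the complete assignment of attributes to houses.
Solution:

House | Drink | Pet | Color | Profession
----------------------------------------
  1   | coffee | dog | red | lawyer
  2   | juice | fish | yellow | teacher
  3   | milk | bird | blue | artist
  4   | water | horse | white | doctor
  5   | tea | cat | green | engineer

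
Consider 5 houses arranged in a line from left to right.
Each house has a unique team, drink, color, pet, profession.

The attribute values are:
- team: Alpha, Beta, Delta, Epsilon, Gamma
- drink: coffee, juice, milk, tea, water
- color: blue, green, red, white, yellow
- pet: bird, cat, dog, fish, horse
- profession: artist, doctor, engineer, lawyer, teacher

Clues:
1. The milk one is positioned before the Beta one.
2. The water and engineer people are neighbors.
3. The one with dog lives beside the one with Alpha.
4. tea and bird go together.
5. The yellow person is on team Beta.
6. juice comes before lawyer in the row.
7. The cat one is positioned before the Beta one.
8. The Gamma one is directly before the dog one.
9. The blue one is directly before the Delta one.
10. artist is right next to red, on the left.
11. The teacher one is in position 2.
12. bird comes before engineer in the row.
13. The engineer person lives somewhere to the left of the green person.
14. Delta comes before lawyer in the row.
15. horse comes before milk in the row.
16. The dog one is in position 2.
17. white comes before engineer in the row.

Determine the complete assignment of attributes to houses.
Solution:

House | Team | Drink | Color | Pet | Profession
-----------------------------------------------
  1   | Gamma | tea | white | bird | artist
  2   | Epsilon | water | red | dog | teacher
  3   | Alpha | juice | blue | horse | engineer
  4   | Delta | milk | green | cat | doctor
  5   | Beta | coffee | yellow | fish | lawyer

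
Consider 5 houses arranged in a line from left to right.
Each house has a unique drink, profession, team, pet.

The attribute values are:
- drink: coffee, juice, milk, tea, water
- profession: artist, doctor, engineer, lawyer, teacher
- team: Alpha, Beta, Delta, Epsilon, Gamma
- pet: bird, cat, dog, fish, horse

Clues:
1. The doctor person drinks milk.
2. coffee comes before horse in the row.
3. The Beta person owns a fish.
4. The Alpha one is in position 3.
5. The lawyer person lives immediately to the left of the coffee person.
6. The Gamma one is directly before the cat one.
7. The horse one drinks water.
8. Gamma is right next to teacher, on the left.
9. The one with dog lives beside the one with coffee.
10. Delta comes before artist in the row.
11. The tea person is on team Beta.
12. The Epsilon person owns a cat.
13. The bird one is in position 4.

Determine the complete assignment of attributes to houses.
Solution:

House | Drink | Profession | Team | Pet
---------------------------------------
  1   | juice | lawyer | Gamma | dog
  2   | coffee | teacher | Epsilon | cat
  3   | water | engineer | Alpha | horse
  4   | milk | doctor | Delta | bird
  5   | tea | artist | Beta | fish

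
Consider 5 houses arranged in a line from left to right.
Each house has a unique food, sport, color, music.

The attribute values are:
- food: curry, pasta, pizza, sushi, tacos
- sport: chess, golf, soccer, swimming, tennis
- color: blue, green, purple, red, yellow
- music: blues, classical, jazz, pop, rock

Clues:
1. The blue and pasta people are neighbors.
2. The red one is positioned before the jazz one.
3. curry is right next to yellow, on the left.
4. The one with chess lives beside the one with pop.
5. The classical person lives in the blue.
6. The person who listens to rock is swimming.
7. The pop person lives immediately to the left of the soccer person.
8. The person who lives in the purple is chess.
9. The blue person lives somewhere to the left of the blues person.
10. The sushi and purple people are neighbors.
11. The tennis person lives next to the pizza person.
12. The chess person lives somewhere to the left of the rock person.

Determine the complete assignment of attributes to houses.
Solution:

House | Food | Sport | Color | Music
------------------------------------
  1   | sushi | golf | blue | classical
  2   | pasta | chess | purple | blues
  3   | curry | tennis | red | pop
  4   | pizza | soccer | yellow | jazz
  5   | tacos | swimming | green | rock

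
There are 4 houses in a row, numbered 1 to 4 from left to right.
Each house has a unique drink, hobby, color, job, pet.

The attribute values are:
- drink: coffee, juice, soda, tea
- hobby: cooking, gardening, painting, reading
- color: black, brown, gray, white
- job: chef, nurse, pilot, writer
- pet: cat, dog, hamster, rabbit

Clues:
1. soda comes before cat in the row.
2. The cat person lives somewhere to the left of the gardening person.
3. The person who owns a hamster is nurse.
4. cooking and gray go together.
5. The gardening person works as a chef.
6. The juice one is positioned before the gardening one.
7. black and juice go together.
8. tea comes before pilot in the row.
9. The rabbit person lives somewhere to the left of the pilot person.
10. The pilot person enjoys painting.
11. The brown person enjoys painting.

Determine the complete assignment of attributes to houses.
Solution:

House | Drink | Hobby | Color | Job | Pet
-----------------------------------------
  1   | soda | cooking | gray | nurse | hamster
  2   | juice | reading | black | writer | cat
  3   | tea | gardening | white | chef | rabbit
  4   | coffee | painting | brown | pilot | dog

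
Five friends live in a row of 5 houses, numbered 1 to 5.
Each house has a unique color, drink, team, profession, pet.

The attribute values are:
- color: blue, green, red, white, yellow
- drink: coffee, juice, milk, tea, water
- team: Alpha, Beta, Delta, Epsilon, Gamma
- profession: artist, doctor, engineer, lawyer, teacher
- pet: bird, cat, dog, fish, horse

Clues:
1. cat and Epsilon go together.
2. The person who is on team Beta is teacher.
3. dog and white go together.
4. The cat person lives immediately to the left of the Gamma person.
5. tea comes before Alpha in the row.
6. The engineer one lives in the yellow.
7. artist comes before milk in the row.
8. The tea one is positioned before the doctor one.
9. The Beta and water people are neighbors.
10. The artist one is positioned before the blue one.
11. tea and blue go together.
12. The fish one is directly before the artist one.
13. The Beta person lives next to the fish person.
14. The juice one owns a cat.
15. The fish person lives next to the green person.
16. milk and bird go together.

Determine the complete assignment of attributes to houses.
Solution:

House | Color | Drink | Team | Profession | Pet
-----------------------------------------------
  1   | white | coffee | Beta | teacher | dog
  2   | yellow | water | Delta | engineer | fish
  3   | green | juice | Epsilon | artist | cat
  4   | blue | tea | Gamma | lawyer | horse
  5   | red | milk | Alpha | doctor | bird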